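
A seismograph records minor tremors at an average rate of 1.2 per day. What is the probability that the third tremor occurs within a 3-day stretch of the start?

0.6973

Over the interval, μ = 1.2 × 3 = 3.6 (a 3-day stretch = 3 days).
The third arrival falls in the interval iff at least 3 events occur there: P(S_3 ≤ t) = P(N ≥ 3) = 1 − P(N ≤ 2) ≈ 0.6973.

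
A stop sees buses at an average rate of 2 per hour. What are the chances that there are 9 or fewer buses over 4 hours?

Over the interval, μ = 2 × 4 = 8 (4 hours).
P(N ≤ 9) = Σ_{j=0}^{9} e^(−μ) μ^j/j! ≈ 0.7166.

0.7166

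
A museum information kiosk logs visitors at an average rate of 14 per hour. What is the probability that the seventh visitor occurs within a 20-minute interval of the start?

0.1909

Over the interval, μ = 14 × 1/3 ≈ 4.66667 (a 20-minute interval = 1/3 hours).
The seventh arrival falls in the interval iff at least 7 events occur there: P(S_7 ≤ t) = P(N ≥ 7) = 1 − P(N ≤ 6) ≈ 0.1909.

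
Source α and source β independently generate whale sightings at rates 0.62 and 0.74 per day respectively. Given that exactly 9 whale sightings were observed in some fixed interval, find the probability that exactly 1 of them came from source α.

0.0315

Given the total, each event is independently from source α with probability p = λ_α/(λ_α+λ_β) = 0.62/1.36 ≈ 0.4559.
So K ~ Binomial(9, 0.62/1.36): P(K = 1) = C(9,1) · (0.62/1.36)^1 · (0.74/1.36)^8 ≈ 0.0315.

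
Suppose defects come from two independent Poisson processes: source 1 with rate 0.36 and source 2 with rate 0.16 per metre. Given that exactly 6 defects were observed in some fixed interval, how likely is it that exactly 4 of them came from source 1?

0.3262

Given the total, each event is independently from source 1 with probability p = λ_1/(λ_1+λ_2) = 0.36/0.52 ≈ 0.6923.
So K ~ Binomial(6, 0.36/0.52): P(K = 4) = C(6,4) · (0.36/0.52)^4 · (0.16/0.52)^2 ≈ 0.3262.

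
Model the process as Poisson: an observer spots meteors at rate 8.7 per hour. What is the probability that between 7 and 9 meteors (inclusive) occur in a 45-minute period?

0.3526

Over the interval, μ = 8.7 × 0.75 = 6.525 (a 45-minute period = 0.75 hours).
P(7 ≤ N ≤ 9) = Σ_{j=7}^{9} e^(−6.525) · 6.525^j/j! ≈ 0.3526.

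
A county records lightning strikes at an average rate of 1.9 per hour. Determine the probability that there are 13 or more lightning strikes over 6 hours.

0.3558

Over the interval, μ = 1.9 × 6 = 11.4 (6 hours).
P(N ≥ 13) = 1 − P(N ≤ 12) = 1 − Σ_{j=0}^{12} e^(−μ) μ^j/j! ≈ 0.3558.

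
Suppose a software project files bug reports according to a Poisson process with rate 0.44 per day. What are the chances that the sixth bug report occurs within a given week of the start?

0.0922

Over the interval, μ = 0.44 × 7 = 3.08 (a week = 7 days).
The sixth arrival falls in the interval iff at least 6 events occur there: P(S_6 ≤ t) = P(N ≥ 6) = 1 − P(N ≤ 5) ≈ 0.0922.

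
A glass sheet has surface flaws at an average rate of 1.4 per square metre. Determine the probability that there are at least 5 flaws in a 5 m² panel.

0.8270

Over the interval, μ = 1.4 × 5 = 7 (a 5 m² panel = 5 square metres).
P(N ≥ 5) = 1 − P(N ≤ 4) = 1 − Σ_{j=0}^{4} e^(−μ) μ^j/j! ≈ 0.8270.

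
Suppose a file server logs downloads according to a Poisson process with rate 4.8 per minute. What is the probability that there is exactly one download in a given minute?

With mean μ = 4.8 per minute,
P(N = 1) = e^(−μ) μ^1/1! = e^(−4.8) · 4.8^1/1 ≈ 0.0395.

0.0395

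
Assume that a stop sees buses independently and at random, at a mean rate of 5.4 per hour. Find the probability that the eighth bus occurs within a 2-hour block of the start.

Over the interval, μ = 5.4 × 2 = 10.8 (a 2-hour block = 2 hours).
The eighth arrival falls in the interval iff at least 8 events occur there: P(S_8 ≤ t) = P(N ≥ 8) = 1 − P(N ≤ 7) ≈ 0.8434.

0.8434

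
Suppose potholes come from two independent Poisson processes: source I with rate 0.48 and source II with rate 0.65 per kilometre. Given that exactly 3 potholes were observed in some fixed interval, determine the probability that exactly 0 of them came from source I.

Given the total, each event is independently from source I with probability p = λ_I/(λ_I+λ_II) = 0.48/1.13 ≈ 0.4248.
So K ~ Binomial(3, 0.48/1.13): P(K = 0) = C(3,0) · (0.48/1.13)^0 · (0.65/1.13)^3 ≈ 0.1903.

0.1903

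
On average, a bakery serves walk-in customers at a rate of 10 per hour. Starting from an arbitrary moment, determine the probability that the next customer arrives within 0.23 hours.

0.8997

Inter-arrival times are exponential with rate λ = 10 per hour.
P(T ≤ 0.23) = 1 − e^(−λt) = 1 − e^(−10 × 0.23) = 1 − e^(−2.3) ≈ 0.8997.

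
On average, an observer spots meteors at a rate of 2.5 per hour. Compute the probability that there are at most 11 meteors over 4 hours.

0.6968

Over the interval, μ = 2.5 × 4 = 10 (4 hours).
P(N ≤ 11) = Σ_{j=0}^{11} e^(−μ) μ^j/j! ≈ 0.6968.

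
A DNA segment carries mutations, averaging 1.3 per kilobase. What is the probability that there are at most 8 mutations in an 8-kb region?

Over the interval, μ = 1.3 × 8 = 10.4 (an 8-kb region = 8 kilobases).
P(N ≤ 8) = Σ_{j=0}^{8} e^(−μ) μ^j/j! ≈ 0.2896.

0.2896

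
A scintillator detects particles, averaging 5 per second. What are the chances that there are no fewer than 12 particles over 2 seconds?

Over the interval, μ = 5 × 2 = 10 (2 seconds).
P(N ≥ 12) = 1 − P(N ≤ 11) = 1 − Σ_{j=0}^{11} e^(−μ) μ^j/j! ≈ 0.3032.

0.3032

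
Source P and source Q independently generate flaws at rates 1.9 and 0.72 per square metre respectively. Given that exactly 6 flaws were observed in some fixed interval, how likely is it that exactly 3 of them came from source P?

Given the total, each event is independently from source P with probability p = λ_P/(λ_P+λ_Q) = 1.9/2.62 ≈ 0.7252.
So K ~ Binomial(6, 1.9/2.62): P(K = 3) = C(6,3) · (1.9/2.62)^3 · (0.72/2.62)^3 ≈ 0.1583.

0.1583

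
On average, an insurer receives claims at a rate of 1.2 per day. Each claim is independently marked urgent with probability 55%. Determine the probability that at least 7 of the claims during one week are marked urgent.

0.1846

Thinning: the claims that are marked urgent themselves form a Poisson process with rate 0.55 × 1.2 = 0.66 per day.
Over the interval, μ = 0.66 × 7 = 4.62 (a week = 7 days).
P(N ≥ 7) = 1 − P(N ≤ 6) ≈ 0.1846.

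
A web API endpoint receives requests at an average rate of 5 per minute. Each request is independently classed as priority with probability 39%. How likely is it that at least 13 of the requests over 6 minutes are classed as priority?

0.3898

Thinning: the requests that are classed as priority themselves form a Poisson process with rate 0.39 × 5 = 1.95 per minute.
Over the interval, μ = 1.95 × 6 = 11.7 (6 minutes).
P(N ≥ 13) = 1 − P(N ≤ 12) ≈ 0.3898.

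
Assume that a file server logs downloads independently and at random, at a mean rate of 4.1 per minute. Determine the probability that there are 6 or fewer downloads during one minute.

With mean μ = 4.1 per minute,
P(N ≤ 6) = Σ_{j=0}^{6} e^(−μ) μ^j/j! ≈ 0.8786.

0.8786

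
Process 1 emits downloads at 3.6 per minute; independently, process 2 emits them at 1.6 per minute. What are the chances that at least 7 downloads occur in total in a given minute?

0.2676

Independent Poisson processes superpose: combined rate λ = 3.6 + 1.6 = 5.2 per minute.
So μ = 5.2.
P(N ≥ 7) = 1 − P(N ≤ 6) ≈ 0.2676.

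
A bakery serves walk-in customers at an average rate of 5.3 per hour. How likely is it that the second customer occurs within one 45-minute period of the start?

0.9066

Over the interval, μ = 5.3 × 0.75 = 3.975 (a 45-minute period = 0.75 hours).
The second arrival falls in the interval iff at least 2 events occur there: P(S_2 ≤ t) = P(N ≥ 2) = 1 − P(N ≤ 1) ≈ 0.9066.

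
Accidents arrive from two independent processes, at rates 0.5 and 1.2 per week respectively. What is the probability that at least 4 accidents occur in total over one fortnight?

0.4416

Independent Poisson processes superpose: combined rate λ = 0.5 + 1.2 = 1.7 per week.
Over the interval, μ = 1.7 × 2 = 3.4 (a fortnight = 2 weeks).
P(N ≥ 4) = 1 − P(N ≤ 3) ≈ 0.4416.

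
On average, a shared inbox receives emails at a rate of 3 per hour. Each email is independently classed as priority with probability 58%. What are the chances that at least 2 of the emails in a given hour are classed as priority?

0.5191

Thinning: the emails that are classed as priority themselves form a Poisson process with rate 0.58 × 3 = 1.74 per hour.
So μ = 1.74.
P(N ≥ 2) = 1 − P(N ≤ 1) ≈ 0.5191.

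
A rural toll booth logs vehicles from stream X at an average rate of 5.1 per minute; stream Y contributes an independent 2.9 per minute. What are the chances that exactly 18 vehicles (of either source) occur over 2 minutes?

0.0830

Independent Poisson processes superpose: combined rate λ = 5.1 + 2.9 = 8 per minute.
Over the interval, μ = 8 × 2 = 16 (2 minutes).
P(N = 18) = e^(−16) · 16^18/18! ≈ 0.0830.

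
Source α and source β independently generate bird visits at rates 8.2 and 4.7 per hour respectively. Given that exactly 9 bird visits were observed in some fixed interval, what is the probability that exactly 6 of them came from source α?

Given the total, each event is independently from source α with probability p = λ_α/(λ_α+λ_β) = 8.2/12.9 ≈ 0.6357.
So K ~ Binomial(9, 8.2/12.9): P(K = 6) = C(9,6) · (8.2/12.9)^6 · (4.7/12.9)^3 ≈ 0.2680.

0.2680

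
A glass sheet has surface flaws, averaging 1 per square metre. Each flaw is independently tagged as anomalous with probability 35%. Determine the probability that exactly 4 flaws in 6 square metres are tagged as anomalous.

0.0992

Thinning: the flaws that are tagged as anomalous themselves form a Poisson process with rate 0.35 × 1 = 0.35 per square metre.
Over the interval, μ = 0.35 × 6 = 2.1 (6 square metres).
P(N = 4) = e^(−2.1) · 2.1^4/4! ≈ 0.0992.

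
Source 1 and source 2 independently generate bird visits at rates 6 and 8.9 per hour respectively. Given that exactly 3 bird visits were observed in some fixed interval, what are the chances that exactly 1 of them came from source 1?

0.4310

Given the total, each event is independently from source 1 with probability p = λ_1/(λ_1+λ_2) = 6/14.9 ≈ 0.4027.
So K ~ Binomial(3, 6/14.9): P(K = 1) = C(3,1) · (6/14.9)^1 · (8.9/14.9)^2 ≈ 0.4310.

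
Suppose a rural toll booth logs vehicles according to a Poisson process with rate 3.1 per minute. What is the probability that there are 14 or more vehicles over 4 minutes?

Over the interval, μ = 3.1 × 4 = 12.4 (4 minutes).
P(N ≥ 14) = 1 − P(N ≤ 13) = 1 − Σ_{j=0}^{13} e^(−μ) μ^j/j! ≈ 0.3613.

0.3613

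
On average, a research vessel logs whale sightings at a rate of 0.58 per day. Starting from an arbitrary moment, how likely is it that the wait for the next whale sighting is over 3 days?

The wait for the next event is exponential with rate λ = 0.58 per day.
P(T > 3) = e^(−λt) = e^(−0.58 × 3) = e^(−1.74) ≈ 0.1755.

0.1755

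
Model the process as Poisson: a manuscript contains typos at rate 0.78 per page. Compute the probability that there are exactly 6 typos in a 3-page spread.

Over the interval, μ = 0.78 × 3 = 2.34 (a 3-page spread = 3 pages).
P(N = 6) = e^(−μ) μ^6/6! = e^(−2.34) · 2.34^6/720 ≈ 0.0220.

0.0220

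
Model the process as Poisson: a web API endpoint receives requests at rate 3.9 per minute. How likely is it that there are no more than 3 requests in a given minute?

0.4532

With mean μ = 3.9 per minute,
P(N ≤ 3) = Σ_{j=0}^{3} e^(−μ) μ^j/j! ≈ 0.4532.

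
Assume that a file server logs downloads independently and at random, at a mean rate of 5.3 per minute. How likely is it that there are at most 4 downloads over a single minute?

With mean μ = 5.3 per minute,
P(N ≤ 4) = Σ_{j=0}^{4} e^(−μ) μ^j/j! ≈ 0.3895.

0.3895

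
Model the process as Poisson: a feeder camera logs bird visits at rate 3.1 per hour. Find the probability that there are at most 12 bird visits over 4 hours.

Over the interval, μ = 3.1 × 4 = 12.4 (4 hours).
P(N ≤ 12) = Σ_{j=0}^{12} e^(−μ) μ^j/j! ≈ 0.5303.

0.5303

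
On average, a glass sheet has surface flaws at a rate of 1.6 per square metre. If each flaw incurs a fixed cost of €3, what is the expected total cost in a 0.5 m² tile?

E[N] = 1.6 × 0.5 = 0.8 (a 0.5 m² tile = 0.5 square metres); E[cost] = 0.8 × €3 = €2.4.

€2.4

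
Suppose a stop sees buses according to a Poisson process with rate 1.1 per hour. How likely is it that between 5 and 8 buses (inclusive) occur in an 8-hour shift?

0.4202

Over the interval, μ = 1.1 × 8 = 8.8 (an 8-hour shift = 8 hours).
P(5 ≤ N ≤ 8) = Σ_{j=5}^{8} e^(−8.8) · 8.8^j/j! ≈ 0.4202.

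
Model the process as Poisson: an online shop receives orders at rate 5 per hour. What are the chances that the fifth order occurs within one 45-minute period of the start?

Over the interval, μ = 5 × 0.75 = 3.75 (a 45-minute period = 0.75 hours).
The fifth arrival falls in the interval iff at least 5 events occur there: P(S_5 ≤ t) = P(N ≥ 5) = 1 − P(N ≤ 4) ≈ 0.3225.

0.3225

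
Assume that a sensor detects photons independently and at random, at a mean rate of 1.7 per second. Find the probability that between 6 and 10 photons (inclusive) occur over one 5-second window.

0.6138

Over the interval, μ = 1.7 × 5 = 8.5 (a 5-second window = 5 seconds).
P(6 ≤ N ≤ 10) = Σ_{j=6}^{10} e^(−8.5) · 8.5^j/j! ≈ 0.6138.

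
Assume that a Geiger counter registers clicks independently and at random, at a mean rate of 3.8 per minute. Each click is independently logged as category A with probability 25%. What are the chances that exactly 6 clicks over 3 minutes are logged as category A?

Thinning: the clicks that are logged as category A themselves form a Poisson process with rate 0.25 × 3.8 = 0.95 per minute.
Over the interval, μ = 0.95 × 3 = 2.85 (3 minutes).
P(N = 6) = e^(−2.85) · 2.85^6/6! ≈ 0.0431.

0.0431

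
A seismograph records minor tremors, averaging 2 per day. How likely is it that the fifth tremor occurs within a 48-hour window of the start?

0.3712

Over the interval, μ = 2 × 2 = 4 (a 48-hour window = 2 days).
The fifth arrival falls in the interval iff at least 5 events occur there: P(S_5 ≤ t) = P(N ≥ 5) = 1 − P(N ≤ 4) ≈ 0.3712.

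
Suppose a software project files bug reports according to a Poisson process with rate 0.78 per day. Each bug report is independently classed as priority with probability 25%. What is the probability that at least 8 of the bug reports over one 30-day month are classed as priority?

0.2356

Thinning: the bug reports that are classed as priority themselves form a Poisson process with rate 0.25 × 0.78 = 0.195 per day.
Over the interval, μ = 0.195 × 30 = 5.85 (a 30-day month = 30 days).
P(N ≥ 8) = 1 − P(N ≤ 7) ≈ 0.2356.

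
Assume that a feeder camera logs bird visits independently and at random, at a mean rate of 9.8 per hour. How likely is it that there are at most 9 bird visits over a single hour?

With mean μ = 9.8 per hour,
P(N ≤ 9) = Σ_{j=0}^{9} e^(−μ) μ^j/j! ≈ 0.4832.

0.4832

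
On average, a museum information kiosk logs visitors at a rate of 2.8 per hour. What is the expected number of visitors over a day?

E[N] = λt = 2.8 × 24 = 67.2 (a day = 24 hours).

67.2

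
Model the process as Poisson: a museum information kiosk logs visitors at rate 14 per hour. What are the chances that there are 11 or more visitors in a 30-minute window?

Over the interval, μ = 14 × 0.5 = 7 (a 30-minute window = 0.5 hours).
P(N ≥ 11) = 1 − P(N ≤ 10) = 1 − Σ_{j=0}^{10} e^(−μ) μ^j/j! ≈ 0.0985.

0.0985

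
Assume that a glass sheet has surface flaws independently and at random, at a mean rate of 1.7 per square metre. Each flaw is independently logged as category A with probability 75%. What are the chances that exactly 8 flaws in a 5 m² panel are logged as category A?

0.1153

Thinning: the flaws that are logged as category A themselves form a Poisson process with rate 0.75 × 1.7 = 1.275 per square metre.
Over the interval, μ = 1.275 × 5 = 6.375 (a 5 m² panel = 5 square metres).
P(N = 8) = e^(−6.375) · 6.375^8/8! ≈ 0.1153.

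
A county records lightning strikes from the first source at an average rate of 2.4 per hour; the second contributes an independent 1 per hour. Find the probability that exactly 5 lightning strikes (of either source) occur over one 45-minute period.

Independent Poisson processes superpose: combined rate λ = 2.4 + 1 = 3.4 per hour.
Over the interval, μ = 3.4 × 0.75 = 2.55 (a 45-minute period = 0.75 hours).
P(N = 5) = e^(−2.55) · 2.55^5/5! ≈ 0.0702.

0.0702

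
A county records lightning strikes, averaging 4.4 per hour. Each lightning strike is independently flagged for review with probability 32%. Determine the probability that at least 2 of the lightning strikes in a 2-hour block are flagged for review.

Thinning: the lightning strikes that are flagged for review themselves form a Poisson process with rate 0.32 × 4.4 = 1.408 per hour.
Over the interval, μ = 1.408 × 2 = 2.816 (a 2-hour block = 2 hours).
P(N ≥ 2) = 1 − P(N ≤ 1) ≈ 0.7716.

0.7716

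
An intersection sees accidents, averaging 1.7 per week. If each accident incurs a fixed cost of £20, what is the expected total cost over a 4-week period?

E[N] = 1.7 × 4 = 6.8 (a 4-week period = 4 weeks); E[cost] = 6.8 × £20 = £136.

£136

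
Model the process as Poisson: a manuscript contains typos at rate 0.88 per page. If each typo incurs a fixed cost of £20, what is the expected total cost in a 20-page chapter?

E[N] = 0.88 × 20 = 17.6 (a 20-page chapter = 20 pages); E[cost] = 17.6 × £20 = £352.

£352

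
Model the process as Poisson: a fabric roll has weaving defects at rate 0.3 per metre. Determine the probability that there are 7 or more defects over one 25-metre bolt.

0.6218

Over the interval, μ = 0.3 × 25 = 7.5 (a 25-metre bolt = 25 metres).
P(N ≥ 7) = 1 − P(N ≤ 6) = 1 − Σ_{j=0}^{6} e^(−μ) μ^j/j! ≈ 0.6218.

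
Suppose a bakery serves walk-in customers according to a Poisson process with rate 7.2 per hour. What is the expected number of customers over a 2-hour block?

E[N] = λt = 7.2 × 2 = 14.4 (a 2-hour block = 2 hours).

14.4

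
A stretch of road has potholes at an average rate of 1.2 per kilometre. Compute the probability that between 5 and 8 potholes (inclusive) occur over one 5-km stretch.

0.5622

Over the interval, μ = 1.2 × 5 = 6 (a 5-km stretch = 5 kilometres).
P(5 ≤ N ≤ 8) = Σ_{j=5}^{8} e^(−6) · 6^j/j! ≈ 0.5622.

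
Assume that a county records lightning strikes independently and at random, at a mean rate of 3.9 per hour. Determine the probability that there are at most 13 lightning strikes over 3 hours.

Over the interval, μ = 3.9 × 3 = 11.7 (3 hours).
P(N ≤ 13) = Σ_{j=0}^{13} e^(−μ) μ^j/j! ≈ 0.7128.

0.7128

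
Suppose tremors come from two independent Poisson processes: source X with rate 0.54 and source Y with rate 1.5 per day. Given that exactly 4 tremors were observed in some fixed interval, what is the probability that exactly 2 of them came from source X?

0.2273

Given the total, each event is independently from source X with probability p = λ_X/(λ_X+λ_Y) = 0.54/2.04 ≈ 0.2647.
So K ~ Binomial(4, 0.54/2.04): P(K = 2) = C(4,2) · (0.54/2.04)^2 · (1.5/2.04)^2 ≈ 0.2273.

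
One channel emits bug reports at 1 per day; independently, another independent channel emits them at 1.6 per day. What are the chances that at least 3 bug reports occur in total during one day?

0.4816

Independent Poisson processes superpose: combined rate λ = 1 + 1.6 = 2.6 per day.
So μ = 2.6.
P(N ≥ 3) = 1 − P(N ≤ 2) ≈ 0.4816.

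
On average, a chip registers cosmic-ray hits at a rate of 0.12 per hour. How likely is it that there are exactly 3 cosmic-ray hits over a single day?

Over the interval, μ = 0.12 × 24 = 2.88 (a day = 24 hours).
P(N = 3) = e^(−μ) μ^3/3! = e^(−2.88) · 2.88^3/6 ≈ 0.2235.

0.2235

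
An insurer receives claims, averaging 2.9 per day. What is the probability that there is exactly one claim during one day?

With mean μ = 2.9 per day,
P(N = 1) = e^(−μ) μ^1/1! = e^(−2.9) · 2.9^1/1 ≈ 0.1596.

0.1596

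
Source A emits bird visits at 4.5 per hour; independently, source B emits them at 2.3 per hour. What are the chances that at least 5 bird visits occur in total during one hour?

0.8080

Independent Poisson processes superpose: combined rate λ = 4.5 + 2.3 = 6.8 per hour.
So μ = 6.8.
P(N ≥ 5) = 1 − P(N ≤ 4) ≈ 0.8080.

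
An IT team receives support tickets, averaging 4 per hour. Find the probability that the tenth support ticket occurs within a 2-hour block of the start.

Over the interval, μ = 4 × 2 = 8 (a 2-hour block = 2 hours).
The tenth arrival falls in the interval iff at least 10 events occur there: P(S_10 ≤ t) = P(N ≥ 10) = 1 − P(N ≤ 9) ≈ 0.2834.

0.2834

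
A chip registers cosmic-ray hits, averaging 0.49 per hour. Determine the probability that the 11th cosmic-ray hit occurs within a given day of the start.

Over the interval, μ = 0.49 × 24 = 11.76 (a day = 24 hours).
The 11th arrival falls in the interval iff at least 11 events occur there: P(S_11 ≤ t) = P(N ≥ 11) = 1 − P(N ≤ 10) ≈ 0.6271.

0.6271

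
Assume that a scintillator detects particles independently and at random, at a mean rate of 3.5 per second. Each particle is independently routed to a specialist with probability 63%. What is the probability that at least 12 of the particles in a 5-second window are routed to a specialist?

Thinning: the particles that are routed to a specialist themselves form a Poisson process with rate 0.63 × 3.5 = 2.205 per second.
Over the interval, μ = 2.205 × 5 = 11.025 (a 5-second window = 5 seconds).
P(N ≥ 12) = 1 − P(N ≤ 11) ≈ 0.4237.

0.4237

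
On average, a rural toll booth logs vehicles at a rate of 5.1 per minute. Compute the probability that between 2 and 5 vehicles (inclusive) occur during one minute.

With mean μ = 5.1 per minute,
P(2 ≤ N ≤ 5) = Σ_{j=2}^{5} e^(−5.1) · 5.1^j/j! ≈ 0.5612.

0.5612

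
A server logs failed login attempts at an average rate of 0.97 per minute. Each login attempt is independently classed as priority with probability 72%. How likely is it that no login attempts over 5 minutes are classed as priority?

Thinning: the login attempts that are classed as priority themselves form a Poisson process with rate 0.72 × 0.97 = 0.6984 per minute.
Over the interval, μ = 0.6984 × 5 = 3.492 (5 minutes).
P(N = 0) = e^(−3.492) · 3.492^0/0! ≈ 0.0304.

0.0304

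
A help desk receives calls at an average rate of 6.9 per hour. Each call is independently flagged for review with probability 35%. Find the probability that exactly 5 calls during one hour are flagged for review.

0.0612

Thinning: the calls that are flagged for review themselves form a Poisson process with rate 0.35 × 6.9 = 2.415 per hour.
So μ = 2.415.
P(N = 5) = e^(−2.415) · 2.415^5/5! ≈ 0.0612.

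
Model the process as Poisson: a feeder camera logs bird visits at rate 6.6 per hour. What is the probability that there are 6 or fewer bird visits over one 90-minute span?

Over the interval, μ = 6.6 × 1.5 = 9.9 (a 90-minute span = 1.5 hours).
P(N ≤ 6) = Σ_{j=0}^{6} e^(−μ) μ^j/j! ≈ 0.1366.

0.1366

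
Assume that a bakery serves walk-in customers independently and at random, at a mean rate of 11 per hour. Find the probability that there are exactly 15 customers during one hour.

0.0534

With mean μ = 11 per hour,
P(N = 15) = e^(−μ) μ^15/15! = e^(−11) · 11^15/1307674368000 ≈ 0.0534.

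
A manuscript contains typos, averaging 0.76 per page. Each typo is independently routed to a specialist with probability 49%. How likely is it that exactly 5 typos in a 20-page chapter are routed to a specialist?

Thinning: the typos that are routed to a specialist themselves form a Poisson process with rate 0.49 × 0.76 = 0.3724 per page.
Over the interval, μ = 0.3724 × 20 = 7.448 (a 20-page chapter = 20 pages).
P(N = 5) = e^(−7.448) · 7.448^5/5! ≈ 0.1113.

0.1113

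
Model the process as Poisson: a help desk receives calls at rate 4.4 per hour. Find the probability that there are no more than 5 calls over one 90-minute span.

0.3547

Over the interval, μ = 4.4 × 1.5 = 6.6 (a 90-minute span = 1.5 hours).
P(N ≤ 5) = Σ_{j=0}^{5} e^(−μ) μ^j/j! ≈ 0.3547.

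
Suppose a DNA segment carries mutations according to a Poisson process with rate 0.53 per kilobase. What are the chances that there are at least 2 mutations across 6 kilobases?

0.8262

Over the interval, μ = 0.53 × 6 = 3.18 (6 kilobases).
P(N ≥ 2) = 1 − P(N ≤ 1) = 1 − Σ_{j=0}^{1} e^(−μ) μ^j/j! ≈ 0.8262.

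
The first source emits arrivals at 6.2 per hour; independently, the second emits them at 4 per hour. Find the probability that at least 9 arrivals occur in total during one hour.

0.6892

Independent Poisson processes superpose: combined rate λ = 6.2 + 4 = 10.2 per hour.
So μ = 10.2.
P(N ≥ 9) = 1 − P(N ≤ 8) ≈ 0.6892.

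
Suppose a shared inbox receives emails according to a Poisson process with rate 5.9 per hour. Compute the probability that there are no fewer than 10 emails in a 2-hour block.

Over the interval, μ = 5.9 × 2 = 11.8 (a 2-hour block = 2 hours).
P(N ≥ 10) = 1 − P(N ≤ 9) = 1 − Σ_{j=0}^{9} e^(−μ) μ^j/j! ≈ 0.7397.

0.7397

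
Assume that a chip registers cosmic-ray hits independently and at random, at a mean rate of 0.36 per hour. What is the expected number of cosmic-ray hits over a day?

E[N] = λt = 0.36 × 24 = 8.64 (a day = 24 hours).

8.64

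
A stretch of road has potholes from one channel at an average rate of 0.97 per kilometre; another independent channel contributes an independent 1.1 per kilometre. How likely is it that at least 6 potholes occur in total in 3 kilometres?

0.5874

Independent Poisson processes superpose: combined rate λ = 0.97 + 1.1 = 2.07 per kilometre.
Over the interval, μ = 2.07 × 3 = 6.21 (3 kilometres).
P(N ≥ 6) = 1 − P(N ≤ 5) ≈ 0.5874.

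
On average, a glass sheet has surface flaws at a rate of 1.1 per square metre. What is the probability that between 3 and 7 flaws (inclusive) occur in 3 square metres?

0.6208

Over the interval, μ = 1.1 × 3 = 3.3 (3 square metres).
P(3 ≤ N ≤ 7) = Σ_{j=3}^{7} e^(−3.3) · 3.3^j/j! ≈ 0.6208.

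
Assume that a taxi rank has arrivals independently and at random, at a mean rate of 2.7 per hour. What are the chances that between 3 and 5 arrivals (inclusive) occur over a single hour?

0.4496

With mean μ = 2.7 per hour,
P(3 ≤ N ≤ 5) = Σ_{j=3}^{5} e^(−2.7) · 2.7^j/j! ≈ 0.4496.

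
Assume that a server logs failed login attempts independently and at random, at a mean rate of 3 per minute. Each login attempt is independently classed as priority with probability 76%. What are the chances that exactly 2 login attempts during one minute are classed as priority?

Thinning: the login attempts that are classed as priority themselves form a Poisson process with rate 0.76 × 3 = 2.28 per minute.
So μ = 2.28.
P(N = 2) = e^(−2.28) · 2.28^2/2! ≈ 0.2659.

0.2659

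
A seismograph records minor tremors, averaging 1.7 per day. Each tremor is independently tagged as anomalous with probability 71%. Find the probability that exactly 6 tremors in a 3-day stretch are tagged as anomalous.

0.0838

Thinning: the tremors that are tagged as anomalous themselves form a Poisson process with rate 0.71 × 1.7 = 1.207 per day.
Over the interval, μ = 1.207 × 3 = 3.621 (a 3-day stretch = 3 days).
P(N = 6) = e^(−3.621) · 3.621^6/6! ≈ 0.0838.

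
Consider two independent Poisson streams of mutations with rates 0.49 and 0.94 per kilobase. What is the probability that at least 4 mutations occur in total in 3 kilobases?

Independent Poisson processes superpose: combined rate λ = 0.49 + 0.94 = 1.43 per kilobase.
Over the interval, μ = 1.43 × 3 = 4.29 (3 kilobases).
P(N ≥ 4) = 1 − P(N ≤ 3) ≈ 0.6210.

0.6210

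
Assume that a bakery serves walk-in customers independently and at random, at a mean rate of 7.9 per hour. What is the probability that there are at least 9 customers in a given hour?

With mean μ = 7.9 per hour,
P(N ≥ 9) = 1 − P(N ≤ 8) = 1 − Σ_{j=0}^{8} e^(−μ) μ^j/j! ≈ 0.3935.

0.3935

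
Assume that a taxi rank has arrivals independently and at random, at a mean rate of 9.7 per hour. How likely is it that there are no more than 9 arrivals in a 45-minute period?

0.8016

Over the interval, μ = 9.7 × 0.75 = 7.275 (a 45-minute period = 0.75 hours).
P(N ≤ 9) = Σ_{j=0}^{9} e^(−μ) μ^j/j! ≈ 0.8016.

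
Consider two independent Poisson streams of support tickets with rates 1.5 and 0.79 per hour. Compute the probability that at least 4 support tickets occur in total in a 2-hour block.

Independent Poisson processes superpose: combined rate λ = 1.5 + 0.79 = 2.29 per hour.
Over the interval, μ = 2.29 × 2 = 4.58 (a 2-hour block = 2 hours).
P(N ≥ 4) = 1 − P(N ≤ 3) ≈ 0.6710.

0.6710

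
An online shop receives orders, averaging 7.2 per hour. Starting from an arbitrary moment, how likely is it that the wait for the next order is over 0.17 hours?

The wait for the next event is exponential with rate λ = 7.2 per hour.
P(T > 0.17) = e^(−λt) = e^(−7.2 × 0.17) = e^(−1.224) ≈ 0.2941.

0.2941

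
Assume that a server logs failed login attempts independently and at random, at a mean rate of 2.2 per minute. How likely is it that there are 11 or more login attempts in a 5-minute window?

0.5401

Over the interval, μ = 2.2 × 5 = 11 (a 5-minute window = 5 minutes).
P(N ≥ 11) = 1 − P(N ≤ 10) = 1 − Σ_{j=0}^{10} e^(−μ) μ^j/j! ≈ 0.5401.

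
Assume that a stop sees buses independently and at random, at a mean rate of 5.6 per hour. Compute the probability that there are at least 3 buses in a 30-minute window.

0.5305

Over the interval, μ = 5.6 × 0.5 = 2.8 (a 30-minute window = 0.5 hours).
P(N ≥ 3) = 1 − P(N ≤ 2) = 1 − Σ_{j=0}^{2} e^(−μ) μ^j/j! ≈ 0.5305.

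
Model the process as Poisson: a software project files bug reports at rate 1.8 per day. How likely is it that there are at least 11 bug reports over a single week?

0.7124

Over the interval, μ = 1.8 × 7 = 12.6 (a week = 7 days).
P(N ≥ 11) = 1 − P(N ≤ 10) = 1 − Σ_{j=0}^{10} e^(−μ) μ^j/j! ≈ 0.7124.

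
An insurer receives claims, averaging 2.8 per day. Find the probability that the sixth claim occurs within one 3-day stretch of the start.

0.8427

Over the interval, μ = 2.8 × 3 = 8.4 (a 3-day stretch = 3 days).
The sixth arrival falls in the interval iff at least 6 events occur there: P(S_6 ≤ t) = P(N ≥ 6) = 1 − P(N ≤ 5) ≈ 0.8427.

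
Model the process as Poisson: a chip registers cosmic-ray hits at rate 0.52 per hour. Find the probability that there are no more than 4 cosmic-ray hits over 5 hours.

Over the interval, μ = 0.52 × 5 = 2.6 (5 hours).
P(N ≤ 4) = Σ_{j=0}^{4} e^(−μ) μ^j/j! ≈ 0.8774.

0.8774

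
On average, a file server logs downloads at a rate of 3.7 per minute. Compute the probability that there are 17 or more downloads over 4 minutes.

0.3168

Over the interval, μ = 3.7 × 4 = 14.8 (4 minutes).
P(N ≥ 17) = 1 − P(N ≤ 16) = 1 − Σ_{j=0}^{16} e^(−μ) μ^j/j! ≈ 0.3168.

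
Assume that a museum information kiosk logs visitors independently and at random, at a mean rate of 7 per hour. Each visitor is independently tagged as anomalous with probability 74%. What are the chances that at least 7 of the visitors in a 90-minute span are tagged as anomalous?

Thinning: the visitors that are tagged as anomalous themselves form a Poisson process with rate 0.74 × 7 = 5.18 per hour.
Over the interval, μ = 5.18 × 1.5 = 7.77 (a 90-minute span = 1.5 hours).
P(N ≥ 7) = 1 − P(N ≤ 6) ≈ 0.6577.

0.6577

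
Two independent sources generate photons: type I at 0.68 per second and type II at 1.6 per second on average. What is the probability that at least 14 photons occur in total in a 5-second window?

Independent Poisson processes superpose: combined rate λ = 0.68 + 1.6 = 2.28 per second.
Over the interval, μ = 2.28 × 5 = 11.4 (a 5-second window = 5 seconds).
P(N ≥ 14) = 1 − P(N ≤ 13) ≈ 0.2570.

0.2570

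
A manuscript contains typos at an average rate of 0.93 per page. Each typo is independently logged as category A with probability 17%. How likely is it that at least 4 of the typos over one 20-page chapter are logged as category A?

0.3890

Thinning: the typos that are logged as category A themselves form a Poisson process with rate 0.17 × 0.93 = 0.1581 per page.
Over the interval, μ = 0.1581 × 20 = 3.162 (a 20-page chapter = 20 pages).
P(N ≥ 4) = 1 − P(N ≤ 3) ≈ 0.3890.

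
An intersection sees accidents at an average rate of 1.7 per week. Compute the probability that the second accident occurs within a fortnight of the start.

Over the interval, μ = 1.7 × 2 = 3.4 (a fortnight = 2 weeks).
The second arrival falls in the interval iff at least 2 events occur there: P(S_2 ≤ t) = P(N ≥ 2) = 1 − P(N ≤ 1) ≈ 0.8532.

0.8532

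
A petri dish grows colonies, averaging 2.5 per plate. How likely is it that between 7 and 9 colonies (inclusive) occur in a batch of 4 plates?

Over the interval, μ = 2.5 × 4 = 10 (a batch of 4 plates = 4 plates).
P(7 ≤ N ≤ 9) = Σ_{j=7}^{9} e^(−10) · 10^j/j! ≈ 0.3278.

0.3278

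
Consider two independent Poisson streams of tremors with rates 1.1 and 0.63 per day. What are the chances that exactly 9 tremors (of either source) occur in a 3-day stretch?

Independent Poisson processes superpose: combined rate λ = 1.1 + 0.63 = 1.73 per day.
Over the interval, μ = 1.73 × 3 = 5.19 (a 3-day stretch = 3 days).
P(N = 9) = e^(−5.19) · 5.19^9/9! ≈ 0.0420.

0.0420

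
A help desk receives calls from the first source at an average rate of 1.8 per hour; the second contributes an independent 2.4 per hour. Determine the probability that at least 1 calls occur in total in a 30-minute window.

0.8775

Independent Poisson processes superpose: combined rate λ = 1.8 + 2.4 = 4.2 per hour.
Over the interval, μ = 4.2 × 0.5 = 2.1 (a 30-minute window = 0.5 hours).
P(N ≥ 1) = 1 − P(N ≤ 0) ≈ 0.8775.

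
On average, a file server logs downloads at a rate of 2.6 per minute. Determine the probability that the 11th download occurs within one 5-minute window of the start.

Over the interval, μ = 2.6 × 5 = 13 (a 5-minute window = 5 minutes).
The 11th arrival falls in the interval iff at least 11 events occur there: P(S_11 ≤ t) = P(N ≥ 11) = 1 − P(N ≤ 10) ≈ 0.7483.

0.7483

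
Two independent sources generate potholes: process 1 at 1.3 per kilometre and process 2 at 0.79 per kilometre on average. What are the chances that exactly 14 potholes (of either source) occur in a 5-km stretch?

0.0615

Independent Poisson processes superpose: combined rate λ = 1.3 + 0.79 = 2.09 per kilometre.
Over the interval, μ = 2.09 × 5 = 10.45 (a 5-km stretch = 5 kilometres).
P(N = 14) = e^(−10.45) · 10.45^14/14! ≈ 0.0615.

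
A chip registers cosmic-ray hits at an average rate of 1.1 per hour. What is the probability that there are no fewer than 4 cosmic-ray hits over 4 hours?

Over the interval, μ = 1.1 × 4 = 4.4 (4 hours).
P(N ≥ 4) = 1 − P(N ≤ 3) = 1 − Σ_{j=0}^{3} e^(−μ) μ^j/j! ≈ 0.6406.

0.6406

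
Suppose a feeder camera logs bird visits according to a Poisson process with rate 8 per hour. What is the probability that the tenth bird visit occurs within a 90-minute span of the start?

0.7576

Over the interval, μ = 8 × 1.5 = 12 (a 90-minute span = 1.5 hours).
The tenth arrival falls in the interval iff at least 10 events occur there: P(S_10 ≤ t) = P(N ≥ 10) = 1 − P(N ≤ 9) ≈ 0.7576.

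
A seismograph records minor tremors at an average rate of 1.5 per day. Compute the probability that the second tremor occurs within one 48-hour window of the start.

Over the interval, μ = 1.5 × 2 = 3 (a 48-hour window = 2 days).
The second arrival falls in the interval iff at least 2 events occur there: P(S_2 ≤ t) = P(N ≥ 2) = 1 − P(N ≤ 1) ≈ 0.8009.

0.8009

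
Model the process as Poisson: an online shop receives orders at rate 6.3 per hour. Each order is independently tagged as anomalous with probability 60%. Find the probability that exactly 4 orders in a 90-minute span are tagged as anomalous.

Thinning: the orders that are tagged as anomalous themselves form a Poisson process with rate 0.6 × 6.3 = 3.78 per hour.
Over the interval, μ = 3.78 × 1.5 = 5.67 (a 90-minute span = 1.5 hours).
P(N = 4) = e^(−5.67) · 5.67^4/4! ≈ 0.1485.

0.1485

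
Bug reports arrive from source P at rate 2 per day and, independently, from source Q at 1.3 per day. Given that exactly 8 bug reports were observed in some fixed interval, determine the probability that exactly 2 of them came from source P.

0.0384

Given the total, each event is independently from source P with probability p = λ_P/(λ_P+λ_Q) = 2/3.3 ≈ 0.6061.
So K ~ Binomial(8, 2/3.3): P(K = 2) = C(8,2) · (2/3.3)^2 · (1.3/3.3)^6 ≈ 0.0384.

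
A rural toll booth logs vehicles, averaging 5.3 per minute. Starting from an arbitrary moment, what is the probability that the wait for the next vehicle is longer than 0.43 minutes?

The wait for the next event is exponential with rate λ = 5.3 per minute.
P(T > 0.43) = e^(−λt) = e^(−5.3 × 0.43) = e^(−2.279) ≈ 0.1024.

0.1024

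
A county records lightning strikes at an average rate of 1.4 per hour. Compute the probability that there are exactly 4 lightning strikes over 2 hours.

0.1557

Over the interval, μ = 1.4 × 2 = 2.8 (2 hours).
P(N = 4) = e^(−μ) μ^4/4! = e^(−2.8) · 2.8^4/24 ≈ 0.1557.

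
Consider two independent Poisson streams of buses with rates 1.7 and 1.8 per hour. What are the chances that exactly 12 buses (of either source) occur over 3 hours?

Independent Poisson processes superpose: combined rate λ = 1.7 + 1.8 = 3.5 per hour.
Over the interval, μ = 3.5 × 3 = 10.5 (3 hours).
P(N = 12) = e^(−10.5) · 10.5^12/12! ≈ 0.1032.

0.1032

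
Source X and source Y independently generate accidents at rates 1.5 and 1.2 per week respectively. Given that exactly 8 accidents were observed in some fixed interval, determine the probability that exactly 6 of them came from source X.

Given the total, each event is independently from source X with probability p = λ_X/(λ_X+λ_Y) = 1.5/2.7 ≈ 0.5556.
So K ~ Binomial(8, 1.5/2.7): P(K = 6) = C(8,6) · (1.5/2.7)^6 · (1.2/2.7)^2 ≈ 0.1626.

0.1626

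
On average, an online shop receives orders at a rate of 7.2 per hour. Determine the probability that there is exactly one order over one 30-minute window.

0.0984

Over the interval, μ = 7.2 × 0.5 = 3.6 (a 30-minute window = 0.5 hours).
P(N = 1) = e^(−μ) μ^1/1! = e^(−3.6) · 3.6^1/1 ≈ 0.0984.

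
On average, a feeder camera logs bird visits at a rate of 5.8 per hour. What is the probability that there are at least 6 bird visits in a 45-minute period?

0.2717

Over the interval, μ = 5.8 × 0.75 = 4.35 (a 45-minute period = 0.75 hours).
P(N ≥ 6) = 1 − P(N ≤ 5) = 1 − Σ_{j=0}^{5} e^(−μ) μ^j/j! ≈ 0.2717.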